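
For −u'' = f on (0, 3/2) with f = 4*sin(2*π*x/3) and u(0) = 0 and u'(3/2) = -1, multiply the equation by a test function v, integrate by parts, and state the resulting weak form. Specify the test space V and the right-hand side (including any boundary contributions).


V = {v ∈ H^1(0, 3/2) : v(0) = 0} (test functions vanish at x = 0 where u is specified); weak form: ∫_0^3/2 u'v' dx = ∫_0^3/2 (4*sin(2*π*x/3)) v dx − v(3/2) for all v ∈ V.

Multiply both sides by a test function v and integrate from 0 to 3/2:
  ∫_0^3/2 −u''(x) v(x) dx = ∫_0^3/2 f(x) v(x) dx.
Integrate the LHS by parts once:
  ∫_0^3/2 −u'' v dx = −[u'(x) v(x)]_0^3/2 + ∫_0^3/2 u'(x) v'(x) dx.
Thus ∫_0^3/2 u'(x) v'(x) dx = ∫_0^3/2 f(x) v(x) dx + [u'(x) v(x)]_0^3/2.
Choose V so that boundary terms are either known or forced to vanish.
Mixed BC: u(0) = 0 (Dirichlet) and u'(3/2) = -1 (Neumann). Define V = {v ∈ H^1(0, 3/2) : v(0) = 0}. Then [u' v]_0^3/2 = u'(3/2)·v(3/2) − u'(0)·0 = − v(3/2).
Weak formulation: find u (satisfying any essential BC) such that ∫_0^3/2 u'(x) v'(x) dx = ∫_0^3/2 f v dx − v(3/2) for all v ∈ V (Dirichlet at 0 absorbed into V; Neumann datum at x = 3/2 contributes the boundary term).
Substituting f(x) = 4*sin(2*π*x/3), the right-hand side is ∫_0^3/2 (4*sin(2*π*x/3)) v dx − v(3/2).


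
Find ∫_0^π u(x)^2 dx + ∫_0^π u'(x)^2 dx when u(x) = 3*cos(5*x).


||u||_{H^1(0,π)}^2 = 117*π

u'(x) = -15*sin(5*x).
Expand u² and (u')² and integrate term by term on (0, π), using: for integers n ≥ 1, ∫_0^π sin²(nx) dx = ∫_0^π cos²(nx) dx = π/2; for n ≠ n', ∫_0^π sin(nx)sin(n'x) dx = ∫_0^π cos(nx)cos(n'x) dx = 0; and by product-to-sum, ∫_0^π sin(nx)cos(n'x) dx = ½∫_0^π [sin((n+n')x) + sin((n−n')x)] dx, which is 0 when n+n' is even and 2n/(n²−n'²) when n+n' is odd (it need not vanish on (0, π)).
  u² squared terms: (3)²·∫cos(5x)² dx = 9·π/2 = 9*π/2.
  So ∫_0^π u² dx = 9*π/2.
  (u')² squared terms: (-15)²·∫sin(5x)² dx = 225·π/2 = 225*π/2.
  So ∫_0^π (u')² dx = 225*π/2.
||u||_{H^1}^2 = (9*π/2) + (225*π/2) = 117*π.


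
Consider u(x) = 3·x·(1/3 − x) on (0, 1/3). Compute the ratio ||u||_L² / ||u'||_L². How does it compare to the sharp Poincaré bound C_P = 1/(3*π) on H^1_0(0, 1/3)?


||u||_L² / ||u'||_L² = sqrt(10)/30 < C_P = 1/(3*π).

u(x) = 3·x·(1/3 − x), so u'(x) = 1 - 6*x.
u(x) = 3·x·(1/3 − x) vanishes at x = 0 and x = 1/3, so u ∈ H^1_0(0, 1/3). Differentiate via the product rule and integrate the resulting polynomials term by term.
  ∫_0^1/3 u² dx = ∫_0^1/3 (9*x^4 - 6*x^3 + x^2) dx. Term by term:
    ∫_0^1/3 9*x^4 dx = 1/135;  ∫_0^1/3 -6*x^3 dx = -1/54;  ∫_0^1/3 x^2 dx = 1/81.
  Sum: 1/135 − 1/54 + 1/81 = 1/810.
  ∫_0^1/3 (u')² dx = ∫_0^1/3 (36*x^2 - 12*x + 1) dx. Term by term:
    ∫_0^1/3 36*x^2 dx = 4/9;  ∫_0^1/3 -12*x dx = -2/3;  ∫_0^1/3 1 dx = 1/3.
  Sum: 4/9 − 2/3 + 1/3 = 1/9.
∫_0^1/3 u² dx = 1/810, so ||u||_L² = sqrt(10)/90.
∫_0^1/3 (u')² dx = 1/9, so ||u'||_L² = 1/3.
Ratio ||u||_L² / ||u'||_L² = sqrt(10)/30.
Sharp Poincaré constant on H^1_0(0, 1/3) is C_P = L/π = 1/(3*π), achieved by sin(3*π·x).
A polynomial bump cannot attain the sharp Poincaré constant (only the first sine eigenfunction does), so the ratio is strictly less than C_P, consistent with ||u||_L² ≤ C_P ||u'||_L².


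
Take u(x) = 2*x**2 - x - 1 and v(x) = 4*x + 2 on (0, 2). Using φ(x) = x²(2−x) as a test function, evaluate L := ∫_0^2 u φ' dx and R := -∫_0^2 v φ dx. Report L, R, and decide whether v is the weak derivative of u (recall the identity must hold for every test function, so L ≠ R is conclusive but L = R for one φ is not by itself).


LHS = -76/15, RHS = -136/15. No, v is not the weak derivative of u.

u(x) = 2*x**2 - x - 1, classical derivative u'(x) = 4*x - 1.
φ(x) = x²(2−x), so φ'(x) = x*(4 - 3*x).
Note φ(0) = φ(2) = 0, so the boundary term u·φ vanishes.
LHS = ∫_0^2 u(x) φ'(x) dx = ∫_0^2 (-6*x^4 + 11*x^3 - x^2 - 4*x) dx. Term by term:
  ∫_0^2 -6*x^4 dx = -192/5;  ∫_0^2 11*x^3 dx = 44;  ∫_0^2 -x^2 dx = -8/3;
  ∫_0^2 -4*x dx = -8.
Sum: -192/5 + 44 − 8/3 − 8 = -76/15.
So LHS = -76/15.
∫_0^2 v(x) φ(x) dx = ∫_0^2 (-4*x^4 + 6*x^3 + 4*x^2) dx. Term by term:
  ∫_0^2 -4*x^4 dx = -128/5;  ∫_0^2 6*x^3 dx = 24;  ∫_0^2 4*x^2 dx = 32/3.
Sum: -128/5 + 24 + 32/3 = 136/15.
So RHS = -∫_0^2 v(x) φ(x) dx = -136/15.
LHS − RHS = 4 ≠ 0, so the identity fails.
(For a valid weak derivative the identity must hold for EVERY test function, in particular this one. The failure shows v is NOT the weak derivative of u.)
Correct weak derivative would be u'(x) = 4*x - 1.


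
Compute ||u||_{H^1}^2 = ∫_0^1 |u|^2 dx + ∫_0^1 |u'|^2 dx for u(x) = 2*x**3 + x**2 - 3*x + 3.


||u||_{H^1}^2 = 155/14

The H^1 norm (squared) on an interval (0, L) is
  ||u||_{H^1}^2 = ∫_0^L u(x)^2 dx + ∫_0^L u'(x)^2 dx.
Compute u'(x) = 6*x**2 + 2*x - 3.
Then u(x)^2 = 4*x**6 + 4*x**5 - 11*x**4 + 6*x**3 + 15*x**2 - 18*x + 9 and u'(x)^2 = 36*x**4 + 24*x**3 - 32*x**2 - 12*x + 9.
Integrate each monomial from 0 to 1 using ∫_0^1 c·x^n dx = c·1^(n+1)/(n+1):
  ∫_0^1 u(x)^2 dx = ∫_0^1 (4*x^6 + 4*x^5 - 11*x^4 + 6*x^3 + 15*x^2 - 18*x + 9) dx. Term by term:
    ∫_0^1 4*x^6 dx = 4/7;  ∫_0^1 4*x^5 dx = 2/3;  ∫_0^1 -11*x^4 dx = -11/5;
    ∫_0^1 6*x^3 dx = 3/2;  ∫_0^1 15*x^2 dx = 5;  ∫_0^1 -18*x dx = -9;
    ∫_0^1 9 dx = 9.
  Sum: 4/7 + 2/3 − 11/5 + 3/2 + 5 − 9 + 9 = 1163/210.
  ∫_0^1 u'(x)^2 dx = ∫_0^1 (36*x^4 + 24*x^3 - 32*x^2 - 12*x + 9) dx. Term by term:
    ∫_0^1 36*x^4 dx = 36/5;  ∫_0^1 24*x^3 dx = 6;  ∫_0^1 -32*x^2 dx = -32/3;
    ∫_0^1 -12*x dx = -6;  ∫_0^1 9 dx = 9.
  Sum: 36/5 + 6 − 32/3 − 6 + 9 = 83/15.
Adding: ||u||_{H^1}^2 = 1163/210 + 83/15 = 155/14.


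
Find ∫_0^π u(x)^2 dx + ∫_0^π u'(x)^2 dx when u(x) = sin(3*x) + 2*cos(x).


||u||_{H^1(0,π)}^2 = 9*π

u'(x) = -2*sin(x) + 3*cos(3*x).
Expand u² and (u')² and integrate term by term on (0, π), using: for integers n ≥ 1, ∫_0^π sin²(nx) dx = ∫_0^π cos²(nx) dx = π/2; for n ≠ n', ∫_0^π sin(nx)sin(n'x) dx = ∫_0^π cos(nx)cos(n'x) dx = 0; and by product-to-sum, ∫_0^π sin(nx)cos(n'x) dx = ½∫_0^π [sin((n+n')x) + sin((n−n')x)] dx, which is 0 when n+n' is even and 2n/(n²−n'²) when n+n' is odd (it need not vanish on (0, π)).
  u² squared terms: (2)²·∫cos(x)² dx = 4·π/2 = 2*π;  (1)²·∫sin(3x)² dx = 1·π/2 = π/2.
  u² cross terms: 2·(2)·(1)·∫cos(x)·sin(3x) dx = 4·(0) = 0.
  So ∫_0^π u² dx = 2*π + π/2 + 0 = 5*π/2.
  (u')² squared terms: (-2)²·∫sin(x)² dx = 4·π/2 = 2*π;  (3)²·∫cos(3x)² dx = 9·π/2 = 9*π/2.
  (u')² cross terms: 2·(-2)·(3)·∫sin(x)·cos(3x) dx = -12·(0) = 0.
  So ∫_0^π (u')² dx = 2*π + 9*π/2 + 0 = 13*π/2.
||u||_{H^1}^2 = (5*π/2) + (13*π/2) = 9*π.


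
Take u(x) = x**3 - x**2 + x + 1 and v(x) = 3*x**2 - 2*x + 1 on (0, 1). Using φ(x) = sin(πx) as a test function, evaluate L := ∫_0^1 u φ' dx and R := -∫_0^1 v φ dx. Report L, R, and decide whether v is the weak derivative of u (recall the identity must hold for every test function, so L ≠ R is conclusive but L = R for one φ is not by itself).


LHS = -3/π + 12/π^3, RHS = -3/π + 12/π^3. Yes, v = u' weakly.

u(x) = x**3 - x**2 + x + 1, classical derivative u'(x) = 3*x**2 - 2*x + 1.
φ(x) = sin(πx), so φ'(x) = π*cos(π*x).
Note φ(0) = φ(1) = 0, so the boundary term u·φ vanishes.
LHS = ∫_0^1 u(x) φ'(x) dx = ∫_0^1 (π*x^3*cos(π*x) - π*x^2*cos(π*x) + π*x*cos(π*x) + π*cos(π*x)) dx. Term by term:
  ∫_0^1 π*cos(π*x) dx = 0;  ∫_0^1 π*x*cos(π*x) dx = -2/π;  ∫_0^1 π*x^3*cos(π*x) dx = -3/π + 12/π^3;
  ∫_0^1 -π*x^2*cos(π*x) dx = 2/π.
Sum: 0 − 2/π + -3/π + 12/π^3 + 2/π = -3/π + 12/π^3.
So LHS = -3/π + 12/π^3.
∫_0^1 v(x) φ(x) dx = ∫_0^1 (3*x^2*sin(π*x) - 2*x*sin(π*x) + sin(π*x)) dx. Term by term:
  ∫_0^1 -2*x*sin(π*x) dx = -2/π;  ∫_0^1 3*x^2*sin(π*x) dx = -12/π^3 + 3/π;  ∫_0^1 sin(π*x) dx = 2/π.
Sum: -2/π + -12/π^3 + 3/π + 2/π = -12/π^3 + 3/π.
So RHS = -∫_0^1 v(x) φ(x) dx = -3/π + 12/π^3.
LHS = RHS, so the identity holds for this test φ.
Moreover u is smooth here and v(x) = u'(x) = 3*x**2 - 2*x + 1 pointwise, so the identity holds for every test function. Hence v is the weak derivative of u.


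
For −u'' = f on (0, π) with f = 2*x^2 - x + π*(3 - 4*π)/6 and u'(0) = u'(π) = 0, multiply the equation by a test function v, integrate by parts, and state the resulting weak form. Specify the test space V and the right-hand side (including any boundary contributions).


V = H^1(0, π) (no boundary constraint on v; u is determined up to an additive constant); weak form: ∫_0^π u'v' dx = ∫_0^π (2*x^2 - x + π*(3 - 4*π)/6) v dx for all v ∈ V.

Multiply both sides by a test function v and integrate from 0 to π:
  ∫_0^π −u''(x) v(x) dx = ∫_0^π f(x) v(x) dx.
Integrate the LHS by parts once:
  ∫_0^π −u'' v dx = −[u'(x) v(x)]_0^π + ∫_0^π u'(x) v'(x) dx.
Thus ∫_0^π u'(x) v'(x) dx = ∫_0^π f(x) v(x) dx + [u'(x) v(x)]_0^π.
Choose V so that boundary terms are either known or forced to vanish.
u has homogeneous Neumann: u'(0) = u'(π) = 0. So [u' v]_0^π = 0·v(π) − 0·v(0) = 0 for any v; take V = H^1(0, π).
Weak formulation: find u (satisfying any essential BC) such that ∫_0^π u'(x) v'(x) dx = ∫_0^π f v dx for all v ∈ V (homogeneous Neumann, so boundary terms vanish).
Substituting f(x) = 2*x^2 - x + π*(3 - 4*π)/6, the right-hand side is ∫_0^π (2*x^2 - x + π*(3 - 4*π)/6) v dx.
Compatibility check (pure Neumann): taking v ≡ 1 ∈ V gives 0 = ∫_0^π f dx + (0) − (0), i.e. ∫_0^π f dx must equal u'(0) − u'(π) = 0. Indeed ∫_0^π (2*x^2 - x + π*(3 - 4*π)/6) dx = 0, so the data are compatible. The solution is then unique only up to an additive constant (fix it e.g. by requiring ∫_0^π u dx = 0).


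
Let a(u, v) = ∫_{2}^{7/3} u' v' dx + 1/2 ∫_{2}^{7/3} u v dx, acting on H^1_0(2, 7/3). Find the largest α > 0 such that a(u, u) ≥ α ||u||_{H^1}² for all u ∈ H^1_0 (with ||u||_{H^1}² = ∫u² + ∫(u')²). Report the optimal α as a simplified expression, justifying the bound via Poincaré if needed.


α = (1 + 18*π^2)/(2*(1 + 9*π^2))

Coercivity of a(·,·) on H^1_0(2, 7/3) means a(u, u) ≥ α ||u||_{H^1}² for every u ∈ H^1_0.
The interval has length L = 1/3, and Poincaré/coercivity depend only on L. Here a(u, u) = ∫(u')² + (1/2)·∫u².
Here 0 < c = 1/2 < 1. The condition a(u,u) ≥ α||u||_{H^1}² reads (1−α)∫(u')² ≥ (α−c)∫u². Any admissible α is ≤ 1 (rapidly oscillating u have ∫u²/∫(u')² → 0), and α = 1 would force 0 ≥ (1−c)∫u², impossible since c < 1; so 1−α > 0. By the sharp Poincaré inequality on H^1_0 of an interval of length L, ∫(u')² ≥ (π/L)²∫u² with equality for the first sine mode sin(π(x−x₀)/L) (x₀ the left endpoint), so the inequality holds for all u iff (1−α)(π/L)² ≥ α − c, i.e. α ≤ ((π/L)² + c)/((π/L)² + 1) = (1 + c(L/π)²)/(1 + (L/π)²). With (π/L)² = 9*π^2 and c = 1/2, the largest admissible constant is α = ((π/L)² + c)/((π/L)² + 1).
Simplifying, α = (1 + 18*π^2)/(2*(1 + 9*π^2)).


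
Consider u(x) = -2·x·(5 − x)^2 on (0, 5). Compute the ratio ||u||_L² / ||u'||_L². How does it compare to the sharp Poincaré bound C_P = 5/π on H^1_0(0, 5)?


||u||_L² / ||u'||_L² = 5*sqrt(14)/14 < C_P = 5/π.

u(x) = -2·x·(5 − x)^2, so u'(x) = 2*(5 - 3*x)*(x - 5).
u(x) = -2·x·(5 − x)^2 vanishes at x = 0 and x = 5, so u ∈ H^1_0(0, 5). Differentiate via the product rule and integrate the resulting polynomials term by term.
  ∫_0^5 u² dx = ∫_0^5 (4*x^6 - 80*x^5 + 600*x^4 - 2000*x^3 + 2500*x^2) dx. Term by term:
    ∫_0^5 4*x^6 dx = 312500/7;  ∫_0^5 -80*x^5 dx = -625000/3;  ∫_0^5 600*x^4 dx = 375000;
    ∫_0^5 -2000*x^3 dx = -312500;  ∫_0^5 2500*x^2 dx = 312500/3.
  Sum: 312500/7 − 625000/3 + 375000 − 312500 + 312500/3 = 62500/21.
  ∫_0^5 (u')² dx = ∫_0^5 (36*x^4 - 480*x^3 + 2200*x^2 - 4000*x + 2500) dx. Term by term:
    ∫_0^5 36*x^4 dx = 22500;  ∫_0^5 -480*x^3 dx = -75000;  ∫_0^5 2200*x^2 dx = 275000/3;
    ∫_0^5 -4000*x dx = -50000;  ∫_0^5 2500 dx = 12500.
  Sum: 22500 − 75000 + 275000/3 − 50000 + 12500 = 5000/3.
∫_0^5 u² dx = 62500/21, so ||u||_L² = 250*sqrt(21)/21.
∫_0^5 (u')² dx = 5000/3, so ||u'||_L² = 50*sqrt(6)/3.
Ratio ||u||_L² / ||u'||_L² = 5*sqrt(14)/14.
Sharp Poincaré constant on H^1_0(0, 5) is C_P = L/π = 5/π, achieved by sin(π/5·x).
A polynomial bump cannot attain the sharp Poincaré constant (only the first sine eigenfunction does), so the ratio is strictly less than C_P, consistent with ||u||_L² ≤ C_P ||u'||_L².


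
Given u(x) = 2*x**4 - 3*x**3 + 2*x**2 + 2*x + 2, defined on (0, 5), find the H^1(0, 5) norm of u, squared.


||u||_{H^1}^2 = 111443965/126

The H^1 norm (squared) on an interval (0, L) is
  ||u||_{H^1}^2 = ∫_0^L u(x)^2 dx + ∫_0^L u'(x)^2 dx.
Compute u'(x) = 8*x**3 - 9*x**2 + 4*x + 2.
Then u(x)^2 = 4*x**8 - 12*x**7 + 17*x**6 - 4*x**5 - 4*x**3 + 12*x**2 + 8*x + 4 and u'(x)^2 = 64*x**6 - 144*x**5 + 145*x**4 - 40*x**3 - 20*x**2 + 16*x + 4.
Integrate each monomial from 0 to 5 using ∫_0^5 c·x^n dx = c·5^(n+1)/(n+1):
  ∫_0^5 u(x)^2 dx = ∫_0^5 (4*x^8 - 12*x^7 + 17*x^6 - 4*x^5 - 4*x^3 + 12*x^2 + 8*x + 4) dx. Term by term:
    ∫_0^5 4*x^8 dx = 7812500/9;  ∫_0^5 -12*x^7 dx = -1171875/2;  ∫_0^5 17*x^6 dx = 1328125/7;
    ∫_0^5 -4*x^5 dx = -31250/3;  ∫_0^5 -4*x^3 dx = -625;  ∫_0^5 12*x^2 dx = 500;
    ∫_0^5 8*x dx = 100;  ∫_0^5 4 dx = 20.
  Sum: 7812500/9 − 1171875/2 + 1328125/7 − 31250/3 − 625 + 500 + 100 + 20 = 58139995/126.
  ∫_0^5 u'(x)^2 dx = ∫_0^5 (64*x^6 - 144*x^5 + 145*x^4 - 40*x^3 - 20*x^2 + 16*x + 4) dx. Term by term:
    ∫_0^5 64*x^6 dx = 5000000/7;  ∫_0^5 -144*x^5 dx = -375000;  ∫_0^5 145*x^4 dx = 90625;
    ∫_0^5 -40*x^3 dx = -6250;  ∫_0^5 -20*x^2 dx = -2500/3;  ∫_0^5 16*x dx = 200;
    ∫_0^5 4 dx = 20.
  Sum: 5000000/7 − 375000 + 90625 − 6250 − 2500/3 + 200 + 20 = 8883995/21.
Adding: ||u||_{H^1}^2 = 58139995/126 + 8883995/21 = 111443965/126.


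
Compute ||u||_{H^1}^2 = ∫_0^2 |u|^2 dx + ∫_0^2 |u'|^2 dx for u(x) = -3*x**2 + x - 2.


||u||_{H^1}^2 = 2134/15

The H^1 norm (squared) on an interval (0, L) is
  ||u||_{H^1}^2 = ∫_0^L u(x)^2 dx + ∫_0^L u'(x)^2 dx.
Compute u'(x) = 1 - 6*x.
Then u(x)^2 = 9*x**4 - 6*x**3 + 13*x**2 - 4*x + 4 and u'(x)^2 = 36*x**2 - 12*x + 1.
Integrate each monomial from 0 to 2 using ∫_0^2 c·x^n dx = c·2^(n+1)/(n+1):
  ∫_0^2 u(x)^2 dx = ∫_0^2 (9*x^4 - 6*x^3 + 13*x^2 - 4*x + 4) dx. Term by term:
    ∫_0^2 9*x^4 dx = 288/5;  ∫_0^2 -6*x^3 dx = -24;  ∫_0^2 13*x^2 dx = 104/3;
    ∫_0^2 -4*x dx = -8;  ∫_0^2 4 dx = 8.
  Sum: 288/5 − 24 + 104/3 − 8 + 8 = 1024/15.
  ∫_0^2 u'(x)^2 dx = ∫_0^2 (36*x^2 - 12*x + 1) dx. Term by term:
    ∫_0^2 36*x^2 dx = 96;  ∫_0^2 -12*x dx = -24;  ∫_0^2 1 dx = 2.
  Sum: 96 − 24 + 2 = 74.
Adding: ||u||_{H^1}^2 = 1024/15 + 74 = 2134/15.


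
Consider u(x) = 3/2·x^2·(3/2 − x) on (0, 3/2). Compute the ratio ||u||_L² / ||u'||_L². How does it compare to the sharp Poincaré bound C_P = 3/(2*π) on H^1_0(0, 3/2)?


||u||_L² / ||u'||_L² = 3*sqrt(14)/28 < C_P = 3/(2*π).

u(x) = 3/2·x^2·(3/2 − x), so u'(x) = 9*x*(1 - x)/2.
u(x) = 3/2·x^2·(3/2 − x) vanishes at x = 0 and x = 3/2, so u ∈ H^1_0(0, 3/2). Differentiate via the product rule and integrate the resulting polynomials term by term.
  ∫_0^3/2 u² dx = ∫_0^3/2 (9*x^6/4 - 27*x^5/4 + 81*x^4/16) dx. Term by term:
    ∫_0^3/2 9*x^6/4 dx = 19683/3584;  ∫_0^3/2 -27*x^5/4 dx = -6561/512;  ∫_0^3/2 81*x^4/16 dx = 19683/2560.
  Sum: 19683/3584 − 6561/512 + 19683/2560 = 6561/17920.
  ∫_0^3/2 (u')² dx = ∫_0^3/2 (81*x^4/4 - 81*x^3/2 + 81*x^2/4) dx. Term by term:
    ∫_0^3/2 81*x^4/4 dx = 19683/640;  ∫_0^3/2 -81*x^3/2 dx = -6561/128;  ∫_0^3/2 81*x^2/4 dx = 729/32.
  Sum: 19683/640 − 6561/128 + 729/32 = 729/320.
∫_0^3/2 u² dx = 6561/17920, so ||u||_L² = 81*sqrt(70)/1120.
∫_0^3/2 (u')² dx = 729/320, so ||u'||_L² = 27*sqrt(5)/40.
Ratio ||u||_L² / ||u'||_L² = 3*sqrt(14)/28.
Sharp Poincaré constant on H^1_0(0, 3/2) is C_P = L/π = 3/(2*π), achieved by sin(2*π/3·x).
A polynomial bump cannot attain the sharp Poincaré constant (only the first sine eigenfunction does), so the ratio is strictly less than C_P, consistent with ||u||_L² ≤ C_P ||u'||_L².


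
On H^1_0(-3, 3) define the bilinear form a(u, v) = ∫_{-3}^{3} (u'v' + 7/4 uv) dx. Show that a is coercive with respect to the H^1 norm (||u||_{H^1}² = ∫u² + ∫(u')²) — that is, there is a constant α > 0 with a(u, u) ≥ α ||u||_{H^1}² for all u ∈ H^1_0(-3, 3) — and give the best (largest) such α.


α = 1

Coercivity of a(·,·) on H^1_0(-3, 3) means a(u, u) ≥ α ||u||_{H^1}² for every u ∈ H^1_0.
The interval has length L = 6, and Poincaré/coercivity depend only on L. Here a(u, u) = ∫(u')² + (7/4)·∫u².
Here c = 7/4 ≥ 1, so a(u,u) = ∫(u')² + c∫u² ≥ ∫(u')² + ∫u² = ||u||_{H^1}², i.e. α = 1 works. No larger α is possible: a(u,u) ≥ α||u||_{H^1}² means (1−α)∫(u')² ≥ (α−c)∫u², and for the modes u_n = sin(nπ(x−x₀)/L) (x₀ the left endpoint) one has ∫u_n²/∫(u_n')² = (L/(nπ))² → 0, so a(u_n,u_n)/||u_n||_{H^1}² → 1. Hence the optimal constant is α = 1.
Therefore α = 1.


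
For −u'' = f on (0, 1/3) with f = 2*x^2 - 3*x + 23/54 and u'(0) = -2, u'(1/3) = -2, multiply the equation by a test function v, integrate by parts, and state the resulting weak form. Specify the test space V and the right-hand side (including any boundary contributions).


V = H^1(0, 1/3) (v unrestricted at boundary; u is determined up to an additive constant); weak form: ∫_0^1/3 u'v' dx = ∫_0^1/3 (2*x^2 - 3*x + 23/54) v dx − 2·v(1/3) + 2·v(0) for all v ∈ V.

Multiply both sides by a test function v and integrate from 0 to 1/3:
  ∫_0^1/3 −u''(x) v(x) dx = ∫_0^1/3 f(x) v(x) dx.
Integrate the LHS by parts once:
  ∫_0^1/3 −u'' v dx = −[u'(x) v(x)]_0^1/3 + ∫_0^1/3 u'(x) v'(x) dx.
Thus ∫_0^1/3 u'(x) v'(x) dx = ∫_0^1/3 f(x) v(x) dx + [u'(x) v(x)]_0^1/3.
Choose V so that boundary terms are either known or forced to vanish.
u has inhomogeneous Neumann u'(0) = -2, u'(1/3) = -2. [u' v]_0^1/3 = (-2)·v(1/3) − (-2)·v(0) = − 2·v(1/3) + 2·v(0). Take V = H^1(0, 1/3); boundary term becomes part of RHS.
Weak formulation: find u (satisfying any essential BC) such that ∫_0^1/3 u'(x) v'(x) dx = ∫_0^1/3 f v dx − 2·v(1/3) + 2·v(0) for all v ∈ V (Neumann data are natural BCs: they enter the RHS as boundary terms).
Substituting f(x) = 2*x^2 - 3*x + 23/54, the right-hand side is ∫_0^1/3 (2*x^2 - 3*x + 23/54) v dx − 2·v(1/3) + 2·v(0).
Compatibility check (pure Neumann): taking v ≡ 1 ∈ V gives 0 = ∫_0^1/3 f dx + (-2) − (-2), i.e. ∫_0^1/3 f dx must equal u'(0) − u'(1/3) = 0. Indeed ∫_0^1/3 (2*x^2 - 3*x + 23/54) dx = 0, so the data are compatible. The solution is then unique only up to an additive constant (fix it e.g. by requiring ∫_0^1/3 u dx = 0).


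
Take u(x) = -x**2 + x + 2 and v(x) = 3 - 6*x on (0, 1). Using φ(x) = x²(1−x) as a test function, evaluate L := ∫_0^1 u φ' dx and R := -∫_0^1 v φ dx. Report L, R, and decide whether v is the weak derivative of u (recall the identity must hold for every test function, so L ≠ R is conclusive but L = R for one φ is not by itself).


LHS = 1/60, RHS = 1/20. No, v is not the weak derivative of u.

u(x) = -x**2 + x + 2, classical derivative u'(x) = 1 - 2*x.
φ(x) = x²(1−x), so φ'(x) = x*(2 - 3*x).
Note φ(0) = φ(1) = 0, so the boundary term u·φ vanishes.
LHS = ∫_0^1 u(x) φ'(x) dx = ∫_0^1 (3*x^4 - 5*x^3 - 4*x^2 + 4*x) dx. Term by term:
  ∫_0^1 3*x^4 dx = 3/5;  ∫_0^1 -5*x^3 dx = -5/4;  ∫_0^1 -4*x^2 dx = -4/3;
  ∫_0^1 4*x dx = 2.
Sum: 3/5 − 5/4 − 4/3 + 2 = 1/60.
So LHS = 1/60.
∫_0^1 v(x) φ(x) dx = ∫_0^1 (6*x^4 - 9*x^3 + 3*x^2) dx. Term by term:
  ∫_0^1 6*x^4 dx = 6/5;  ∫_0^1 -9*x^3 dx = -9/4;  ∫_0^1 3*x^2 dx = 1.
Sum: 6/5 − 9/4 + 1 = -1/20.
So RHS = -∫_0^1 v(x) φ(x) dx = 1/20.
LHS − RHS = -1/30 ≠ 0, so the identity fails.
(For a valid weak derivative the identity must hold for EVERY test function, in particular this one. The failure shows v is NOT the weak derivative of u.)
Correct weak derivative would be u'(x) = 1 - 2*x.


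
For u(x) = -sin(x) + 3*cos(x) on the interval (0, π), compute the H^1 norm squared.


||u||_{H^1(0,π)}^2 = 10*π

u'(x) = -3*sin(x) - cos(x).
Expand u² and (u')² and integrate term by term on (0, π), using: for integers n ≥ 1, ∫_0^π sin²(nx) dx = ∫_0^π cos²(nx) dx = π/2; for n ≠ n', ∫_0^π sin(nx)sin(n'x) dx = ∫_0^π cos(nx)cos(n'x) dx = 0; and by product-to-sum, ∫_0^π sin(nx)cos(n'x) dx = ½∫_0^π [sin((n+n')x) + sin((n−n')x)] dx, which is 0 when n+n' is even and 2n/(n²−n'²) when n+n' is odd (it need not vanish on (0, π)).
  u² squared terms: (-1)²·∫sin(x)² dx = 1·π/2 = π/2;  (3)²·∫cos(x)² dx = 9·π/2 = 9*π/2.
  u² cross terms: 2·(-1)·(3)·∫sin(x)·cos(x) dx = -6·(0) = 0.
  So ∫_0^π u² dx = π/2 + 9*π/2 + 0 = 5*π.
  (u')² squared terms: (-1)²·∫cos(x)² dx = 1·π/2 = π/2;  (-3)²·∫sin(x)² dx = 9·π/2 = 9*π/2.
  (u')² cross terms: 2·(-1)·(-3)·∫cos(x)·sin(x) dx = 6·(0) = 0.
  So ∫_0^π (u')² dx = π/2 + 9*π/2 + 0 = 5*π.
||u||_{H^1}^2 = (5*π) + (5*π) = 10*π.


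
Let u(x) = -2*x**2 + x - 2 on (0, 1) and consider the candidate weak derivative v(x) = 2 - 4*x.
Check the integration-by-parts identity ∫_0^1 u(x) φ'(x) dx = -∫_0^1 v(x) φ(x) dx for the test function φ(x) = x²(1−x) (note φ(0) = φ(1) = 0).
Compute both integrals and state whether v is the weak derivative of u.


LHS = 7/60, RHS = 1/30. No, v is not the weak derivative of u.

u(x) = -2*x**2 + x - 2, classical derivative u'(x) = 1 - 4*x.
φ(x) = x²(1−x), so φ'(x) = x*(2 - 3*x).
Note φ(0) = φ(1) = 0, so the boundary term u·φ vanishes.
LHS = ∫_0^1 u(x) φ'(x) dx = ∫_0^1 (6*x^4 - 7*x^3 + 8*x^2 - 4*x) dx. Term by term:
  ∫_0^1 6*x^4 dx = 6/5;  ∫_0^1 -7*x^3 dx = -7/4;  ∫_0^1 8*x^2 dx = 8/3;
  ∫_0^1 -4*x dx = -2.
Sum: 6/5 − 7/4 + 8/3 − 2 = 7/60.
So LHS = 7/60.
∫_0^1 v(x) φ(x) dx = ∫_0^1 (4*x^4 - 6*x^3 + 2*x^2) dx. Term by term:
  ∫_0^1 4*x^4 dx = 4/5;  ∫_0^1 -6*x^3 dx = -3/2;  ∫_0^1 2*x^2 dx = 2/3.
Sum: 4/5 − 3/2 + 2/3 = -1/30.
So RHS = -∫_0^1 v(x) φ(x) dx = 1/30.
LHS − RHS = 1/12 ≠ 0, so the identity fails.
(For a valid weak derivative the identity must hold for EVERY test function, in particular this one. The failure shows v is NOT the weak derivative of u.)
Correct weak derivative would be u'(x) = 1 - 4*x.


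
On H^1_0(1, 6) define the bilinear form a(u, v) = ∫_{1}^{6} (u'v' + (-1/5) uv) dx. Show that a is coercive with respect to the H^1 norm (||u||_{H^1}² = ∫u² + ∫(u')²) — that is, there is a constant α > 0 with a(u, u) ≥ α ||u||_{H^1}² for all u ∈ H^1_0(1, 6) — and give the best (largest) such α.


α = (-5 + π^2)/(π^2 + 25)

Coercivity of a(·,·) on H^1_0(1, 6) means a(u, u) ≥ α ||u||_{H^1}² for every u ∈ H^1_0.
The interval has length L = 5, and Poincaré/coercivity depend only on L. Here a(u, u) = ∫(u')² + (-1/5)·∫u².
Here c = -1/5 < 0 with |c| < (π/L)² = π^2/25, so coercivity still holds. The condition a(u,u) ≥ α||u||_{H^1}² reads (1−α)∫(u')² ≥ (α−c)∫u². Any admissible α is ≤ 1 (rapidly oscillating u have ∫u²/∫(u')² → 0), and α = 1 would force 0 ≥ (1−c)∫u², impossible since c < 1; so 1−α > 0. By the sharp Poincaré inequality on H^1_0 of an interval of length L, ∫(u')² ≥ (π/L)²∫u² with equality for the first sine mode sin(π(x−x₀)/L) (x₀ the left endpoint), so the inequality holds for all u iff (1−α)(π/L)² ≥ α − c, i.e. α ≤ ((π/L)² + c)/((π/L)² + 1) = (1 + c(L/π)²)/(1 + (L/π)²). (Direct route, valid since c ≤ 0: Poincaré gives c∫u² ≥ c(L/π)²∫(u')², so a(u,u) ≥ (1 + c(L/π)²)∫(u')², while ||u||_{H^1}² ≤ (1 + (L/π)²)∫(u')²; dividing yields the same α.) With (π/L)² = π^2/25 and c = -1/5, the largest admissible constant is α = ((π/L)² + c)/((π/L)² + 1).
Simplifying, α = (-5 + π^2)/(π^2 + 25).


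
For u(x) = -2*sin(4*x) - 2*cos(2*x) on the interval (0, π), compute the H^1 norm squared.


||u||_{H^1(0,π)}^2 = 44*π

u'(x) = 4*sin(2*x) - 8*cos(4*x).
Expand u² and (u')² and integrate term by term on (0, π), using: for integers n ≥ 1, ∫_0^π sin²(nx) dx = ∫_0^π cos²(nx) dx = π/2; for n ≠ n', ∫_0^π sin(nx)sin(n'x) dx = ∫_0^π cos(nx)cos(n'x) dx = 0; and by product-to-sum, ∫_0^π sin(nx)cos(n'x) dx = ½∫_0^π [sin((n+n')x) + sin((n−n')x)] dx, which is 0 when n+n' is even and 2n/(n²−n'²) when n+n' is odd (it need not vanish on (0, π)).
  u² squared terms: (-2)²·∫cos(2x)² dx = 4·π/2 = 2*π;  (-2)²·∫sin(4x)² dx = 4·π/2 = 2*π.
  u² cross terms: 2·(-2)·(-2)·∫cos(2x)·sin(4x) dx = 8·(0) = 0.
  So ∫_0^π u² dx = 2*π + 2*π + 0 = 4*π.
  (u')² squared terms: (-8)²·∫cos(4x)² dx = 64·π/2 = 32*π;  (4)²·∫sin(2x)² dx = 16·π/2 = 8*π.
  (u')² cross terms: 2·(-8)·(4)·∫cos(4x)·sin(2x) dx = -64·(0) = 0.
  So ∫_0^π (u')² dx = 32*π + 8*π + 0 = 40*π.
||u||_{H^1}^2 = (4*π) + (40*π) = 44*π.


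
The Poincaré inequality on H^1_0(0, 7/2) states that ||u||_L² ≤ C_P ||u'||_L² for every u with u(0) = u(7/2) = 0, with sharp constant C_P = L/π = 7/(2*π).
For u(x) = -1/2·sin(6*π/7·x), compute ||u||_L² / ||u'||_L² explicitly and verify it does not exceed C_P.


||u||_L² / ||u'||_L² = 7/(6*π) < C_P = 7/(2*π).

u(x) = -1/2·sin(6*π/7·x), so u'(x) = -3*π*cos(6*π*x/7)/7.
Writing u(x) = A·sin(kπx/L) with A = -1/2 and k = 3, use ∫_0^L sin²(kπx/L) dx = L/2 and ∫_0^L cos²(kπx/L) dx = L/2.
u² = 1/4·sin²(6*π/7·x) and (u')² = 9*π^2/49·cos²(6*π/7·x), and each of sin², cos² integrates to L/2 = 7/4 over (0, 7/2).
∫_0^7/2 u² dx = 7/16, so ||u||_L² = sqrt(7)/4.
∫_0^7/2 (u')² dx = 9*π^2/28, so ||u'||_L² = 3*sqrt(7)*π/14.
Ratio ||u||_L² / ||u'||_L² = 7/(6*π).
Sharp Poincaré constant on H^1_0(0, 7/2) is C_P = L/π = 7/(2*π), achieved by sin(2*π/7·x).
This is the k = 3 harmonic; the ratio L/(kπ) is strictly less than C_P = L/π, consistent with the sharp inequality ||u||_L² ≤ C_P ||u'||_L².


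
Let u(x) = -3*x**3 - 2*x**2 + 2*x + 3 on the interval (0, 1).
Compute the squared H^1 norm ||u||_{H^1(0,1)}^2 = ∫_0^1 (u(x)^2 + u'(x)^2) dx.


||u||_{H^1}^2 = 6521/210

The H^1 norm (squared) on an interval (0, L) is
  ||u||_{H^1}^2 = ∫_0^L u(x)^2 dx + ∫_0^L u'(x)^2 dx.
Compute u'(x) = -9*x**2 - 4*x + 2.
Then u(x)^2 = 9*x**6 + 12*x**5 - 8*x**4 - 26*x**3 - 8*x**2 + 12*x + 9 and u'(x)^2 = 81*x**4 + 72*x**3 - 20*x**2 - 16*x + 4.
Integrate each monomial from 0 to 1 using ∫_0^1 c·x^n dx = c·1^(n+1)/(n+1):
  ∫_0^1 u(x)^2 dx = ∫_0^1 (9*x^6 + 12*x^5 - 8*x^4 - 26*x^3 - 8*x^2 + 12*x + 9) dx. Term by term:
    ∫_0^1 9*x^6 dx = 9/7;  ∫_0^1 12*x^5 dx = 2;  ∫_0^1 -8*x^4 dx = -8/5;
    ∫_0^1 -26*x^3 dx = -13/2;  ∫_0^1 -8*x^2 dx = -8/3;  ∫_0^1 12*x dx = 6;
    ∫_0^1 9 dx = 9.
  Sum: 9/7 + 2 − 8/5 − 13/2 − 8/3 + 6 + 9 = 1579/210.
  ∫_0^1 u'(x)^2 dx = ∫_0^1 (81*x^4 + 72*x^3 - 20*x^2 - 16*x + 4) dx. Term by term:
    ∫_0^1 81*x^4 dx = 81/5;  ∫_0^1 72*x^3 dx = 18;  ∫_0^1 -20*x^2 dx = -20/3;
    ∫_0^1 -16*x dx = -8;  ∫_0^1 4 dx = 4.
  Sum: 81/5 + 18 − 20/3 − 8 + 4 = 353/15.
Adding: ||u||_{H^1}^2 = 1579/210 + 353/15 = 6521/210.


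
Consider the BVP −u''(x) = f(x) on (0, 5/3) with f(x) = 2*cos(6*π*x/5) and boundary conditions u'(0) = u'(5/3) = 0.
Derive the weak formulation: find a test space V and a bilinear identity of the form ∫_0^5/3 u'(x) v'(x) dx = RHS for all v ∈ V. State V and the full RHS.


V = H^1(0, 5/3) (no boundary constraint on v; u is determined up to an additive constant); weak form: ∫_0^5/3 u'v' dx = ∫_0^5/3 (2*cos(6*π*x/5)) v dx for all v ∈ V.

Multiply both sides by a test function v and integrate from 0 to 5/3:
  ∫_0^5/3 −u''(x) v(x) dx = ∫_0^5/3 f(x) v(x) dx.
Integrate the LHS by parts once:
  ∫_0^5/3 −u'' v dx = −[u'(x) v(x)]_0^5/3 + ∫_0^5/3 u'(x) v'(x) dx.
Thus ∫_0^5/3 u'(x) v'(x) dx = ∫_0^5/3 f(x) v(x) dx + [u'(x) v(x)]_0^5/3.
Choose V so that boundary terms are either known or forced to vanish.
u has homogeneous Neumann: u'(0) = u'(5/3) = 0. So [u' v]_0^5/3 = 0·v(5/3) − 0·v(0) = 0 for any v; take V = H^1(0, 5/3).
Weak formulation: find u (satisfying any essential BC) such that ∫_0^5/3 u'(x) v'(x) dx = ∫_0^5/3 f v dx for all v ∈ V (homogeneous Neumann, so boundary terms vanish).
Substituting f(x) = 2*cos(6*π*x/5), the right-hand side is ∫_0^5/3 (2*cos(6*π*x/5)) v dx.
Compatibility check (pure Neumann): taking v ≡ 1 ∈ V gives 0 = ∫_0^5/3 f dx + (0) − (0), i.e. ∫_0^5/3 f dx must equal u'(0) − u'(5/3) = 0. Indeed ∫_0^5/3 (2*cos(6*π*x/5)) dx = 0, so the data are compatible. The solution is then unique only up to an additive constant (fix it e.g. by requiring ∫_0^5/3 u dx = 0).


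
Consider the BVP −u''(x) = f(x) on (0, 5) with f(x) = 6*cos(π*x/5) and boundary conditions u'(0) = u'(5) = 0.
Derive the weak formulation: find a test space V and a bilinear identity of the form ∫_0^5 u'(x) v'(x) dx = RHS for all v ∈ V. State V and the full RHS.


V = H^1(0, 5) (no boundary constraint on v; u is determined up to an additive constant); weak form: ∫_0^5 u'v' dx = ∫_0^5 (6*cos(π*x/5)) v dx for all v ∈ V.

Multiply both sides by a test function v and integrate from 0 to 5:
  ∫_0^5 −u''(x) v(x) dx = ∫_0^5 f(x) v(x) dx.
Integrate the LHS by parts once:
  ∫_0^5 −u'' v dx = −[u'(x) v(x)]_0^5 + ∫_0^5 u'(x) v'(x) dx.
Thus ∫_0^5 u'(x) v'(x) dx = ∫_0^5 f(x) v(x) dx + [u'(x) v(x)]_0^5.
Choose V so that boundary terms are either known or forced to vanish.
u has homogeneous Neumann: u'(0) = u'(5) = 0. So [u' v]_0^5 = 0·v(5) − 0·v(0) = 0 for any v; take V = H^1(0, 5).
Weak formulation: find u (satisfying any essential BC) such that ∫_0^5 u'(x) v'(x) dx = ∫_0^5 f v dx for all v ∈ V (homogeneous Neumann, so boundary terms vanish).
Substituting f(x) = 6*cos(π*x/5), the right-hand side is ∫_0^5 (6*cos(π*x/5)) v dx.
Compatibility check (pure Neumann): taking v ≡ 1 ∈ V gives 0 = ∫_0^5 f dx + (0) − (0), i.e. ∫_0^5 f dx must equal u'(0) − u'(5) = 0. Indeed ∫_0^5 (6*cos(π*x/5)) dx = 0, so the data are compatible. The solution is then unique only up to an additive constant (fix it e.g. by requiring ∫_0^5 u dx = 0).


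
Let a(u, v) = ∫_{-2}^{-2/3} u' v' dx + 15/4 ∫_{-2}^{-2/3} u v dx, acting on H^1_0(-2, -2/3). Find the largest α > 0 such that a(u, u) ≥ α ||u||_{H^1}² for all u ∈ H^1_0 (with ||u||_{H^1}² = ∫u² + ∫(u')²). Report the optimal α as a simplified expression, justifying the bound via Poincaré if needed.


α = 1

Coercivity of a(·,·) on H^1_0(-2, -2/3) means a(u, u) ≥ α ||u||_{H^1}² for every u ∈ H^1_0.
The interval has length L = 4/3, and Poincaré/coercivity depend only on L. Here a(u, u) = ∫(u')² + (15/4)·∫u².
Here c = 15/4 ≥ 1, so a(u,u) = ∫(u')² + c∫u² ≥ ∫(u')² + ∫u² = ||u||_{H^1}², i.e. α = 1 works. No larger α is possible: a(u,u) ≥ α||u||_{H^1}² means (1−α)∫(u')² ≥ (α−c)∫u², and for the modes u_n = sin(nπ(x−x₀)/L) (x₀ the left endpoint) one has ∫u_n²/∫(u_n')² = (L/(nπ))² → 0, so a(u_n,u_n)/||u_n||_{H^1}² → 1. Hence the optimal constant is α = 1.
Therefore α = 1.


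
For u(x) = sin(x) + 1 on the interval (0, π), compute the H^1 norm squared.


||u||_{H^1(0,π)}^2 = 4 + 2*π

u'(x) = cos(x).
Expand u² and (u')² and integrate term by term on (0, π), using: for integers n ≥ 1, ∫_0^π sin²(nx) dx = ∫_0^π cos²(nx) dx = π/2; for n ≠ n', ∫_0^π sin(nx)sin(n'x) dx = ∫_0^π cos(nx)cos(n'x) dx = 0; and by product-to-sum, ∫_0^π sin(nx)cos(n'x) dx = ½∫_0^π [sin((n+n')x) + sin((n−n')x)] dx, which is 0 when n+n' is even and 2n/(n²−n'²) when n+n' is odd (it need not vanish on (0, π)). For the constant mode: ∫_0^π 1 dx = π, ∫_0^π cos(nx) dx = 0, ∫_0^π sin(nx) dx = (1−(−1)^n)/n.
  u² squared terms: (1)²·∫1 dx = 1·π = π;  (1)²·∫sin(x)² dx = 1·π/2 = π/2.
  u² cross terms: 2·(1)·(1)·∫1·sin(x) dx = 2·(2) = 4.
  So ∫_0^π u² dx = π + π/2 + 4 = 4 + 3*π/2.
  (u')² squared terms: (1)²·∫cos(x)² dx = 1·π/2 = π/2.
  So ∫_0^π (u')² dx = π/2.
||u||_{H^1}^2 = (4 + 3*π/2) + (π/2) = 4 + 2*π.


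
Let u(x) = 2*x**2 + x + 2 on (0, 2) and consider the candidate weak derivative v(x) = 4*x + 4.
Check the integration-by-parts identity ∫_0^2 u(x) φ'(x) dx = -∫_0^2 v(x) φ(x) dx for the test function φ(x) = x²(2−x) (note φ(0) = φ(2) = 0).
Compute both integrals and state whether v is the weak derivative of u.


LHS = -116/15, RHS = -176/15. No, v is not the weak derivative of u.

u(x) = 2*x**2 + x + 2, classical derivative u'(x) = 4*x + 1.
φ(x) = x²(2−x), so φ'(x) = x*(4 - 3*x).
Note φ(0) = φ(2) = 0, so the boundary term u·φ vanishes.
LHS = ∫_0^2 u(x) φ'(x) dx = ∫_0^2 (-6*x^4 + 5*x^3 - 2*x^2 + 8*x) dx. Term by term:
  ∫_0^2 -6*x^4 dx = -192/5;  ∫_0^2 5*x^3 dx = 20;  ∫_0^2 -2*x^2 dx = -16/3;
  ∫_0^2 8*x dx = 16.
Sum: -192/5 + 20 − 16/3 + 16 = -116/15.
So LHS = -116/15.
∫_0^2 v(x) φ(x) dx = ∫_0^2 (-4*x^4 + 4*x^3 + 8*x^2) dx. Term by term:
  ∫_0^2 -4*x^4 dx = -128/5;  ∫_0^2 4*x^3 dx = 16;  ∫_0^2 8*x^2 dx = 64/3.
Sum: -128/5 + 16 + 64/3 = 176/15.
So RHS = -∫_0^2 v(x) φ(x) dx = -176/15.
LHS − RHS = 4 ≠ 0, so the identity fails.
(For a valid weak derivative the identity must hold for EVERY test function, in particular this one. The failure shows v is NOT the weak derivative of u.)
Correct weak derivative would be u'(x) = 4*x + 1.


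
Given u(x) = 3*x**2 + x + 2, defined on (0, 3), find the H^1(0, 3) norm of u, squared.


||u||_{H^1}^2 = 10869/10

The H^1 norm (squared) on an interval (0, L) is
  ||u||_{H^1}^2 = ∫_0^L u(x)^2 dx + ∫_0^L u'(x)^2 dx.
Compute u'(x) = 6*x + 1.
Then u(x)^2 = 9*x**4 + 6*x**3 + 13*x**2 + 4*x + 4 and u'(x)^2 = 36*x**2 + 12*x + 1.
Integrate each monomial from 0 to 3 using ∫_0^3 c·x^n dx = c·3^(n+1)/(n+1):
  ∫_0^3 u(x)^2 dx = ∫_0^3 (9*x^4 + 6*x^3 + 13*x^2 + 4*x + 4) dx. Term by term:
    ∫_0^3 9*x^4 dx = 2187/5;  ∫_0^3 6*x^3 dx = 243/2;  ∫_0^3 13*x^2 dx = 117;
    ∫_0^3 4*x dx = 18;  ∫_0^3 4 dx = 12.
  Sum: 2187/5 + 243/2 + 117 + 18 + 12 = 7059/10.
  ∫_0^3 u'(x)^2 dx = ∫_0^3 (36*x^2 + 12*x + 1) dx. Term by term:
    ∫_0^3 36*x^2 dx = 324;  ∫_0^3 12*x dx = 54;  ∫_0^3 1 dx = 3.
  Sum: 324 + 54 + 3 = 381.
Adding: ||u||_{H^1}^2 = 7059/10 + 381 = 10869/10.


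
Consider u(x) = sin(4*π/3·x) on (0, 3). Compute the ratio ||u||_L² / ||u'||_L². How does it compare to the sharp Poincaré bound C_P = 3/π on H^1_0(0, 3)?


||u||_L² / ||u'||_L² = 3/(4*π) < C_P = 3/π.

u(x) = sin(4*π/3·x), so u'(x) = 4*π*cos(4*π*x/3)/3.
Writing u(x) = A·sin(kπx/L) with A = 1 and k = 4, use ∫_0^L sin²(kπx/L) dx = L/2 and ∫_0^L cos²(kπx/L) dx = L/2.
u² = 1·sin²(4*π/3·x) and (u')² = 16*π^2/9·cos²(4*π/3·x), and each of sin², cos² integrates to L/2 = 3/2 over (0, 3).
∫_0^3 u² dx = 3/2, so ||u||_L² = sqrt(6)/2.
∫_0^3 (u')² dx = 8*π^2/3, so ||u'||_L² = 2*sqrt(6)*π/3.
Ratio ||u||_L² / ||u'||_L² = 3/(4*π).
Sharp Poincaré constant on H^1_0(0, 3) is C_P = L/π = 3/π, achieved by sin(π/3·x).
This is the k = 4 harmonic; the ratio L/(kπ) is strictly less than C_P = L/π, consistent with the sharp inequality ||u||_L² ≤ C_P ||u'||_L².


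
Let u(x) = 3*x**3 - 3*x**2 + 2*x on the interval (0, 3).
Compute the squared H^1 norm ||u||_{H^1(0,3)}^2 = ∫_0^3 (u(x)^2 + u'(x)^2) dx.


||u||_{H^1}^2 = 130902/35

The H^1 norm (squared) on an interval (0, L) is
  ||u||_{H^1}^2 = ∫_0^L u(x)^2 dx + ∫_0^L u'(x)^2 dx.
Compute u'(x) = 9*x**2 - 6*x + 2.
Then u(x)^2 = 9*x**6 - 18*x**5 + 21*x**4 - 12*x**3 + 4*x**2 and u'(x)^2 = 81*x**4 - 108*x**3 + 72*x**2 - 24*x + 4.
Integrate each monomial from 0 to 3 using ∫_0^3 c·x^n dx = c·3^(n+1)/(n+1):
  ∫_0^3 u(x)^2 dx = ∫_0^3 (9*x^6 - 18*x^5 + 21*x^4 - 12*x^3 + 4*x^2) dx. Term by term:
    ∫_0^3 9*x^6 dx = 19683/7;  ∫_0^3 -18*x^5 dx = -2187;  ∫_0^3 21*x^4 dx = 5103/5;
    ∫_0^3 -12*x^3 dx = -243;  ∫_0^3 4*x^2 dx = 36.
  Sum: 19683/7 − 2187 + 5103/5 − 243 + 36 = 50346/35.
  ∫_0^3 u'(x)^2 dx = ∫_0^3 (81*x^4 - 108*x^3 + 72*x^2 - 24*x + 4) dx. Term by term:
    ∫_0^3 81*x^4 dx = 19683/5;  ∫_0^3 -108*x^3 dx = -2187;  ∫_0^3 72*x^2 dx = 648;
    ∫_0^3 -24*x dx = -108;  ∫_0^3 4 dx = 12.
  Sum: 19683/5 − 2187 + 648 − 108 + 12 = 11508/5.
Adding: ||u||_{H^1}^2 = 50346/35 + 11508/5 = 130902/35.


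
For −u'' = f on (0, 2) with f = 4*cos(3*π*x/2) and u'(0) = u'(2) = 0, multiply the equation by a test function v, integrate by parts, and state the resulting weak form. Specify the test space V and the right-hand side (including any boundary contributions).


V = H^1(0, 2) (no boundary constraint on v; u is determined up to an additive constant); weak form: ∫_0^2 u'v' dx = ∫_0^2 (4*cos(3*π*x/2)) v dx for all v ∈ V.

Multiply both sides by a test function v and integrate from 0 to 2:
  ∫_0^2 −u''(x) v(x) dx = ∫_0^2 f(x) v(x) dx.
Integrate the LHS by parts once:
  ∫_0^2 −u'' v dx = −[u'(x) v(x)]_0^2 + ∫_0^2 u'(x) v'(x) dx.
Thus ∫_0^2 u'(x) v'(x) dx = ∫_0^2 f(x) v(x) dx + [u'(x) v(x)]_0^2.
Choose V so that boundary terms are either known or forced to vanish.
u has homogeneous Neumann: u'(0) = u'(2) = 0. So [u' v]_0^2 = 0·v(2) − 0·v(0) = 0 for any v; take V = H^1(0, 2).
Weak formulation: find u (satisfying any essential BC) such that ∫_0^2 u'(x) v'(x) dx = ∫_0^2 f v dx for all v ∈ V (homogeneous Neumann, so boundary terms vanish).
Substituting f(x) = 4*cos(3*π*x/2), the right-hand side is ∫_0^2 (4*cos(3*π*x/2)) v dx.
Compatibility check (pure Neumann): taking v ≡ 1 ∈ V gives 0 = ∫_0^2 f dx + (0) − (0), i.e. ∫_0^2 f dx must equal u'(0) − u'(2) = 0. Indeed ∫_0^2 (4*cos(3*π*x/2)) dx = 0, so the data are compatible. The solution is then unique only up to an additive constant (fix it e.g. by requiring ∫_0^2 u dx = 0).


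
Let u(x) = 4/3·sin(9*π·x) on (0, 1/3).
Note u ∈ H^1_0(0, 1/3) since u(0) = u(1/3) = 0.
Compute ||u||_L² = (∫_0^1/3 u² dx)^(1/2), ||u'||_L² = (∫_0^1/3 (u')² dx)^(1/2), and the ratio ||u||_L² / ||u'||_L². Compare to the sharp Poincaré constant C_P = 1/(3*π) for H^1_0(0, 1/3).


||u||_L² / ||u'||_L² = 1/(9*π) < C_P = 1/(3*π).

u(x) = 4/3·sin(9*π·x), so u'(x) = 12*π*cos(9*π*x).
Writing u(x) = A·sin(kπx/L) with A = 4/3 and k = 3, use ∫_0^L sin²(kπx/L) dx = L/2 and ∫_0^L cos²(kπx/L) dx = L/2.
u² = 16/9·sin²(9*π·x) and (u')² = 144*π^2·cos²(9*π·x), and each of sin², cos² integrates to L/2 = 1/6 over (0, 1/3).
∫_0^1/3 u² dx = 8/27, so ||u||_L² = 2*sqrt(6)/9.
∫_0^1/3 (u')² dx = 24*π^2, so ||u'||_L² = 2*sqrt(6)*π.
Ratio ||u||_L² / ||u'||_L² = 1/(9*π).
Sharp Poincaré constant on H^1_0(0, 1/3) is C_P = L/π = 1/(3*π), achieved by sin(3*π·x).
This is the k = 3 harmonic; the ratio L/(kπ) is strictly less than C_P = L/π, consistent with the sharp inequality ||u||_L² ≤ C_P ||u'||_L².


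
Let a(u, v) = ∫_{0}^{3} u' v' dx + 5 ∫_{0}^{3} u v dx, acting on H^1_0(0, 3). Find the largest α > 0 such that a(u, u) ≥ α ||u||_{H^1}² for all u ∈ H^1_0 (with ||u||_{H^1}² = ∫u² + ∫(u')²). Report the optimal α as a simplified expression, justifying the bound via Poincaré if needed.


α = 1

Coercivity of a(·,·) on H^1_0(0, 3) means a(u, u) ≥ α ||u||_{H^1}² for every u ∈ H^1_0.
The interval has length L = 3, and Poincaré/coercivity depend only on L. Here a(u, u) = ∫(u')² + (5)·∫u².
Here c = 5 ≥ 1, so a(u,u) = ∫(u')² + c∫u² ≥ ∫(u')² + ∫u² = ||u||_{H^1}², i.e. α = 1 works. No larger α is possible: a(u,u) ≥ α||u||_{H^1}² means (1−α)∫(u')² ≥ (α−c)∫u², and for the modes u_n = sin(nπ(x−x₀)/L) (x₀ the left endpoint) one has ∫u_n²/∫(u_n')² = (L/(nπ))² → 0, so a(u_n,u_n)/||u_n||_{H^1}² → 1. Hence the optimal constant is α = 1.
Therefore α = 1.
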